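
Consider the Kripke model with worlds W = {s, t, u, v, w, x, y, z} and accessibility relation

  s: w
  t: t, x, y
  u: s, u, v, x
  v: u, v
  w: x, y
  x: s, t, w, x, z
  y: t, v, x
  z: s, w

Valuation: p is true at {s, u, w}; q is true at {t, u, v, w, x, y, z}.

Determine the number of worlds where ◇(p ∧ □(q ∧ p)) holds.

3

s: successors {w}; p ∧ □(q ∧ p) there: w:F. ✗
t: successors {t, x, y}; p ∧ □(q ∧ p) there: t:F, x:F, y:F. ✗
u: successors {s, u, v, x}; p ∧ □(q ∧ p) there: s:T, u:F, v:F, x:F. ✓
v: successors {u, v}; p ∧ □(q ∧ p) there: u:F, v:F. ✗
w: successors {x, y}; p ∧ □(q ∧ p) there: x:F, y:F. ✗
x: successors {s, t, w, x, z}; p ∧ □(q ∧ p) there: s:T, t:F, w:F, x:F, z:F. ✓
y: successors {t, v, x}; p ∧ □(q ∧ p) there: t:F, v:F, x:F. ✗
z: successors {s, w}; p ∧ □(q ∧ p) there: s:T, w:F. ✓
Satisfying worlds: {u, x, z}.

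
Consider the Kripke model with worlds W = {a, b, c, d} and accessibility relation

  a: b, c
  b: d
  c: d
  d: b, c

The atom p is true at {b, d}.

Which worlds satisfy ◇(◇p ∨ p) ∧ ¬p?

{a, c}

a: ◇(◇p ∨ p) is T, ¬p is T. ✓
b: ◇(◇p ∨ p) is T, ¬p is F. ✗
c: ◇(◇p ∨ p) is T, ¬p is T. ✓
d: ◇(◇p ∨ p) is T, ¬p is F. ✗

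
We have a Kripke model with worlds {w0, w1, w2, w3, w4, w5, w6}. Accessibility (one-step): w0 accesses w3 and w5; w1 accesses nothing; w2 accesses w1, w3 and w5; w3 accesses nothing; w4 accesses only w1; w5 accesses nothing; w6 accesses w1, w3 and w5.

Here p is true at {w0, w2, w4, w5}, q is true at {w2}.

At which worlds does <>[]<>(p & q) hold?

{w0, w2, w4, w6}

w0: successors {w3, w5}; []<>(p & q) there: w3:T, w5:T. ✓
w1: no successors, so <>[]<>(p & q) fails. ✗
w2: successors {w1, w3, w5}; []<>(p & q) there: w1:T, w3:T, w5:T. ✓
w3: no successors, so <>[]<>(p & q) fails. ✗
w4: successors {w1}; []<>(p & q) there: w1:T. ✓
w5: no successors, so <>[]<>(p & q) fails. ✗
w6: successors {w1, w3, w5}; []<>(p & q) there: w1:T, w3:T, w5:T. ✓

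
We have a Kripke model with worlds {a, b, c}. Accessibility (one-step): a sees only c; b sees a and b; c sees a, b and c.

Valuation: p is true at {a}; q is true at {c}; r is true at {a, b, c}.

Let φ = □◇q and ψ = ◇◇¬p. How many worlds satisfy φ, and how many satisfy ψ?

1 and 3

For □◇q:
a: successors {c}; ◇q there: c:T. ✓
b: successors {a, b}; ◇q there: a:T, b:F. ✗
c: successors {a, b, c}; ◇q there: a:T, b:F, c:T. ✗
— 1 world.
For ◇◇¬p:
a: successors {c}; ◇¬p there: c:T. ✓
b: successors {a, b}; ◇¬p there: a:T, b:T. ✓
c: successors {a, b, c}; ◇¬p there: a:T, b:T, c:T. ✓
— 3 worlds.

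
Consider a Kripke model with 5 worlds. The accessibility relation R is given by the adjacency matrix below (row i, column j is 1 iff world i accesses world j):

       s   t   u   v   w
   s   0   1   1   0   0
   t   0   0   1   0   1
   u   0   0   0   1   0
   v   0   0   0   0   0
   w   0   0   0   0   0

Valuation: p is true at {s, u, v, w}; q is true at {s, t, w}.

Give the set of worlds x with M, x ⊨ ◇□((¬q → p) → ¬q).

{s, t, u}

s: successors {t, u}; □((¬q → p) → ¬q) there: t:F, u:T. ✓
t: successors {u, w}; □((¬q → p) → ¬q) there: u:T, w:T. ✓
u: successors {v}; □((¬q → p) → ¬q) there: v:T. ✓
v: no successors, so ◇□((¬q → p) → ¬q) fails. ✗
w: no successors, so ◇□((¬q → p) → ¬q) fails. ✗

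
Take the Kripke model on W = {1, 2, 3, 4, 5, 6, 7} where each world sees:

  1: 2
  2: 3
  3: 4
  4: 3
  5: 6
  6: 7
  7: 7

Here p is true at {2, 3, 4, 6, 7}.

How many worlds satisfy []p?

1: successors {2}; p there: 2:T. ✓
2: successors {3}; p there: 3:T. ✓
3: successors {4}; p there: 4:T. ✓
4: successors {3}; p there: 3:T. ✓
5: successors {6}; p there: 6:T. ✓
6: successors {7}; p there: 7:T. ✓
7: successors {7}; p there: 7:T. ✓
Satisfying worlds: {1, 2, 3, 4, 5, 6, 7}.

7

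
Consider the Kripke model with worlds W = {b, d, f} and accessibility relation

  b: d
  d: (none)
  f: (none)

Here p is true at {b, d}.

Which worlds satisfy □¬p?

b: successors {d}; ¬p there: d:F. ✗
d: no successors, so □¬p holds vacuously. ✓
f: no successors, so □¬p holds vacuously. ✓

{d, f}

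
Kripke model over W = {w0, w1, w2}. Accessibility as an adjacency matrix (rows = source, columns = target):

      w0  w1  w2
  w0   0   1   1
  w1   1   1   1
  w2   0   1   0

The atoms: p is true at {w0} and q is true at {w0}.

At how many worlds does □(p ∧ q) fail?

3

w0: successors {w1, w2}; p ∧ q there: w1:F, w2:F. ✗
w1: successors {w0, w1, w2}; p ∧ q there: w0:T, w1:F, w2:F. ✗
w2: successors {w1}; p ∧ q there: w1:F. ✗
Satisfying worlds: ∅.
So □(p ∧ q) fails at the other 3 worlds.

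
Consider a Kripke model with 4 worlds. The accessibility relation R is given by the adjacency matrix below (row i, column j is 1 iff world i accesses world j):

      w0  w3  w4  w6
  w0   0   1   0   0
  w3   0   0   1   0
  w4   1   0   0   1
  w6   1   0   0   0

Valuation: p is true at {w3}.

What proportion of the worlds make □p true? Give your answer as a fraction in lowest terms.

1/4

w0: successors {w3}; p there: w3:T. ✓
w3: successors {w4}; p there: w4:F. ✗
w4: successors {w0, w6}; p there: w0:F, w6:F. ✗
w6: successors {w0}; p there: w0:F. ✗
That's 1 of 4 worlds, so 1/4.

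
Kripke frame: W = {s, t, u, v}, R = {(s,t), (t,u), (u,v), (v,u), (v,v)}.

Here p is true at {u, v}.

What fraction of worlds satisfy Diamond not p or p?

3/4

s: Diamond not p is T, p is F. ✓
t: Diamond not p is F, p is F. ✗
u: Diamond not p is F, p is T. ✓
v: Diamond not p is F, p is T. ✓
That's 3 of 4 worlds, so 3/4.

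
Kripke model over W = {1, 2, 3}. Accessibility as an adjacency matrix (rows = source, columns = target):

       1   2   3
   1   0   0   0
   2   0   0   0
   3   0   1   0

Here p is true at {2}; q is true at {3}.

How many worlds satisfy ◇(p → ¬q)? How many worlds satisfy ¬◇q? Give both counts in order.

1 and 3

For ◇(p → ¬q):
1: no successors, so ◇(p → ¬q) fails. ✗
2: no successors, so ◇(p → ¬q) fails. ✗
3: successors {2}; p → ¬q there: 2:T. ✓
— 1 world.
For ¬◇q:
1: ◇q is F. ✓
2: ◇q is F. ✓
3: ◇q is F. ✓
— 3 worlds.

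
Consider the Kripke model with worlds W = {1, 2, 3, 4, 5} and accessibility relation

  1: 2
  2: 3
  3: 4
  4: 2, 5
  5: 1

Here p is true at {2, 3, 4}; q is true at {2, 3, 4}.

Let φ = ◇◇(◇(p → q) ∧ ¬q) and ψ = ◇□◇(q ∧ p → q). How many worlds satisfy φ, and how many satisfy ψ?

For ◇◇(◇(p → q) ∧ ¬q):
1: successors {2}; ◇(◇(p → q) ∧ ¬q) there: 2:F. ✗
2: successors {3}; ◇(◇(p → q) ∧ ¬q) there: 3:F. ✗
3: successors {4}; ◇(◇(p → q) ∧ ¬q) there: 4:T. ✓
4: successors {2, 5}; ◇(◇(p → q) ∧ ¬q) there: 2:F, 5:T. ✓
5: successors {1}; ◇(◇(p → q) ∧ ¬q) there: 1:F. ✗
— 2 worlds.
For ◇□◇(q ∧ p → q):
1: successors {2}; □◇(q ∧ p → q) there: 2:T. ✓
2: successors {3}; □◇(q ∧ p → q) there: 3:T. ✓
3: successors {4}; □◇(q ∧ p → q) there: 4:T. ✓
4: successors {2, 5}; □◇(q ∧ p → q) there: 2:T, 5:T. ✓
5: successors {1}; □◇(q ∧ p → q) there: 1:T. ✓
— 5 worlds.

2 and 5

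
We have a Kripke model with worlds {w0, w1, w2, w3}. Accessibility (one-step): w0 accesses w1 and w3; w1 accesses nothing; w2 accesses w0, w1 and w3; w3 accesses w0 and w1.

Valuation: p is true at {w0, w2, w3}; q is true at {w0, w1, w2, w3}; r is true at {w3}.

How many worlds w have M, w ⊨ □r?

w0: successors {w1, w3}; r there: w1:F, w3:T. ✗
w1: no successors, so □r holds vacuously. ✓
w2: successors {w0, w1, w3}; r there: w0:F, w1:F, w3:T. ✗
w3: successors {w0, w1}; r there: w0:F, w1:F. ✗
Satisfying worlds: {w1}.

1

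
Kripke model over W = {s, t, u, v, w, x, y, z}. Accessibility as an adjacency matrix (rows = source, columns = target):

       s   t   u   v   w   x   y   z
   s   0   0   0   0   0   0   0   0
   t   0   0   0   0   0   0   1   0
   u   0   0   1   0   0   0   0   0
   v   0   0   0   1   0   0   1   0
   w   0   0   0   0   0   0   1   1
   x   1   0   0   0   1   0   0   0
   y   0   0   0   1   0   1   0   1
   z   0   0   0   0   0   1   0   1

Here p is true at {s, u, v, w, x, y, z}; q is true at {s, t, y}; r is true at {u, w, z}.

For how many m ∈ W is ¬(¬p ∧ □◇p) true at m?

7

s: ¬p ∧ □◇p is F. ✓
t: ¬p ∧ □◇p is T. ✗
u: ¬p ∧ □◇p is F. ✓
v: ¬p ∧ □◇p is F. ✓
w: ¬p ∧ □◇p is F. ✓
x: ¬p ∧ □◇p is F. ✓
y: ¬p ∧ □◇p is F. ✓
z: ¬p ∧ □◇p is F. ✓
Satisfying worlds: {s, u, v, w, x, y, z}.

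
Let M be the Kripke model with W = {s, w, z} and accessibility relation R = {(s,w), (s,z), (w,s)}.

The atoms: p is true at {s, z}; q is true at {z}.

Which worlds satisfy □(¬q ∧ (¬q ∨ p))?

{w, z}

s: successors {w, z}; ¬q ∧ (¬q ∨ p) there: w:T, z:F. ✗
w: successors {s}; ¬q ∧ (¬q ∨ p) there: s:T. ✓
z: no successors, so □(¬q ∧ (¬q ∨ p)) holds vacuously. ✓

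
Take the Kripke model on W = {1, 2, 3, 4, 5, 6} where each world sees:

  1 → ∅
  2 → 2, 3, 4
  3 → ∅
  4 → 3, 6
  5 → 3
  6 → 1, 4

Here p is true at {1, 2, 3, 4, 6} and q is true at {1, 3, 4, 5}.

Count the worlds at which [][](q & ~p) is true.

1: no successors, so [][](q & ~p) holds vacuously. ✓
2: successors {2, 3, 4}; [](q & ~p) there: 2:F, 3:T, 4:F. ✗
3: no successors, so [][](q & ~p) holds vacuously. ✓
4: successors {3, 6}; [](q & ~p) there: 3:T, 6:F. ✗
5: successors {3}; [](q & ~p) there: 3:T. ✓
6: successors {1, 4}; [](q & ~p) there: 1:T, 4:F. ✗
Satisfying worlds: {1, 3, 5}.

3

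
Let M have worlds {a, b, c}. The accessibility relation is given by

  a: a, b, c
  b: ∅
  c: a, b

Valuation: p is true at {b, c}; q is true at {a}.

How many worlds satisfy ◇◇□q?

2

a: successors {a, b, c}; ◇□q there: a:T, b:F, c:T. ✓
b: no successors, so ◇◇□q fails. ✗
c: successors {a, b}; ◇□q there: a:T, b:F. ✓
Satisfying worlds: {a, c}.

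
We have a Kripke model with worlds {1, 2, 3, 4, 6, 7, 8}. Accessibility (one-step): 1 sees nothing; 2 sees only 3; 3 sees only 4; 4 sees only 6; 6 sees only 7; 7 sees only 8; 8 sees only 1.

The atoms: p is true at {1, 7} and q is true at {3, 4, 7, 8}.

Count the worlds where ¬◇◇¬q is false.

2

1: ◇◇¬q is F. ✓
2: ◇◇¬q is F. ✓
3: ◇◇¬q is T. ✗
4: ◇◇¬q is F. ✓
6: ◇◇¬q is F. ✓
7: ◇◇¬q is T. ✗
8: ◇◇¬q is F. ✓
Satisfying worlds: {1, 2, 4, 6, 8}.
So ¬◇◇¬q fails at the other 2 worlds.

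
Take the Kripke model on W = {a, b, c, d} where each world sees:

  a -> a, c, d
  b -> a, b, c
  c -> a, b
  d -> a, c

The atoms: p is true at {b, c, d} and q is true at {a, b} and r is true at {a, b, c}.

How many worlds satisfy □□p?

a: successors {a, c, d}; □p there: a:F, c:F, d:F. ✗
b: successors {a, b, c}; □p there: a:F, b:F, c:F. ✗
c: successors {a, b}; □p there: a:F, b:F. ✗
d: successors {a, c}; □p there: a:F, c:F. ✗
Satisfying worlds: ∅.

0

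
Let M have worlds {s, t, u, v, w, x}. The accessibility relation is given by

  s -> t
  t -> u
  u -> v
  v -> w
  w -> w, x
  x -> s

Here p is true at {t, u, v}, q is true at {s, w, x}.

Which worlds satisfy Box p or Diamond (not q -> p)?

{s, t, u, v, w, x}

s: Box p is T, Diamond (not q -> p) is T. ✓
t: Box p is T, Diamond (not q -> p) is T. ✓
u: Box p is T, Diamond (not q -> p) is T. ✓
v: Box p is F, Diamond (not q -> p) is T. ✓
w: Box p is F, Diamond (not q -> p) is T. ✓
x: Box p is F, Diamond (not q -> p) is T. ✓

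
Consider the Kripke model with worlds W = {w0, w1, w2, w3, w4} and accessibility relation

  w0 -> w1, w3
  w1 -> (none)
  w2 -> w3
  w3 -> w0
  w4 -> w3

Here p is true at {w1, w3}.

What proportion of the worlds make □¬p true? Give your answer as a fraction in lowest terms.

2/5

w0: successors {w1, w3}; ¬p there: w1:F, w3:F. ✗
w1: no successors, so □¬p holds vacuously. ✓
w2: successors {w3}; ¬p there: w3:F. ✗
w3: successors {w0}; ¬p there: w0:T. ✓
w4: successors {w3}; ¬p there: w3:F. ✗
That's 2 of 5 worlds, so 2/5.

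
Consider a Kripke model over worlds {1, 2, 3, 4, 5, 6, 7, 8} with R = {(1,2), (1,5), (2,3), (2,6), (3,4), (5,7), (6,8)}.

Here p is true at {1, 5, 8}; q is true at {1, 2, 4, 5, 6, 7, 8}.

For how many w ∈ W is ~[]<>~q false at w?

1: []<>~q is F. ✓
2: []<>~q is F. ✓
3: []<>~q is F. ✓
4: []<>~q is T. ✗
5: []<>~q is F. ✓
6: []<>~q is F. ✓
7: []<>~q is T. ✗
8: []<>~q is T. ✗
Satisfying worlds: {1, 2, 3, 5, 6}.
So ~[]<>~q fails at the other 3 worlds.

3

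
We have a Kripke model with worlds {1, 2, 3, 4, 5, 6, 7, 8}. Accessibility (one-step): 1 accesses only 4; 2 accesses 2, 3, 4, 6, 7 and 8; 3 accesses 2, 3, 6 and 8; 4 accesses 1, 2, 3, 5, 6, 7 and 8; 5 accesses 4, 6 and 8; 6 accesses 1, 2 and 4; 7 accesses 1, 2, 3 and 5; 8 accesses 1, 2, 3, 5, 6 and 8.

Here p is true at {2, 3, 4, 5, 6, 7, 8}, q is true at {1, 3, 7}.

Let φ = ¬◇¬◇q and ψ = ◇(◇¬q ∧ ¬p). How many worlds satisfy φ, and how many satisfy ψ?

For ¬◇¬◇q:
1: ◇¬◇q is F. ✓
2: ◇¬◇q is F. ✓
3: ◇¬◇q is F. ✓
4: ◇¬◇q is T. ✗
5: ◇¬◇q is F. ✓
6: ◇¬◇q is T. ✗
7: ◇¬◇q is T. ✗
8: ◇¬◇q is T. ✗
— 4 worlds.
For ◇(◇¬q ∧ ¬p):
1: successors {4}; ◇¬q ∧ ¬p there: 4:F. ✗
2: successors {2, 3, 4, 6, 7, 8}; ◇¬q ∧ ¬p there: 2:F, 3:F, 4:F, 6:F, 7:F, 8:F. ✗
3: successors {2, 3, 6, 8}; ◇¬q ∧ ¬p there: 2:F, 3:F, 6:F, 8:F. ✗
4: successors {1, 2, 3, 5, 6, 7, 8}; ◇¬q ∧ ¬p there: 1:T, 2:F, 3:F, 5:F, 6:F, 7:F, 8:F. ✓
5: successors {4, 6, 8}; ◇¬q ∧ ¬p there: 4:F, 6:F, 8:F. ✗
6: successors {1, 2, 4}; ◇¬q ∧ ¬p there: 1:T, 2:F, 4:F. ✓
7: successors {1, 2, 3, 5}; ◇¬q ∧ ¬p there: 1:T, 2:F, 3:F, 5:F. ✓
8: successors {1, 2, 3, 5, 6, 8}; ◇¬q ∧ ¬p there: 1:T, 2:F, 3:F, 5:F, 6:F, 8:F. ✓
— 4 worlds.

4 and 4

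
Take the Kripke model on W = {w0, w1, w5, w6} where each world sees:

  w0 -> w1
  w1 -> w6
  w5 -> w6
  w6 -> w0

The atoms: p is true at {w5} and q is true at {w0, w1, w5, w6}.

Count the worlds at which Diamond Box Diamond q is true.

w0: successors {w1}; Box Diamond q there: w1:T. ✓
w1: successors {w6}; Box Diamond q there: w6:T. ✓
w5: successors {w6}; Box Diamond q there: w6:T. ✓
w6: successors {w0}; Box Diamond q there: w0:T. ✓
Satisfying worlds: {w0, w1, w5, w6}.

4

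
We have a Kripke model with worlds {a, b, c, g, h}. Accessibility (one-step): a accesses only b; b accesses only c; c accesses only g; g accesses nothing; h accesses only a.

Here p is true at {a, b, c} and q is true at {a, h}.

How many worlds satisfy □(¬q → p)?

a: successors {b}; ¬q → p there: b:T. ✓
b: successors {c}; ¬q → p there: c:T. ✓
c: successors {g}; ¬q → p there: g:F. ✗
g: no successors, so □(¬q → p) holds vacuously. ✓
h: successors {a}; ¬q → p there: a:T. ✓
Satisfying worlds: {a, b, g, h}.

4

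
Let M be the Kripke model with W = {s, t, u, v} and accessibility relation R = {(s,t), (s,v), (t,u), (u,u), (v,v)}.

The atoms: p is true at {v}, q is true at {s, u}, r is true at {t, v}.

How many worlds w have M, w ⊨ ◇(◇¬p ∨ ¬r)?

3

s: successors {t, v}; ◇¬p ∨ ¬r there: t:T, v:F. ✓
t: successors {u}; ◇¬p ∨ ¬r there: u:T. ✓
u: successors {u}; ◇¬p ∨ ¬r there: u:T. ✓
v: successors {v}; ◇¬p ∨ ¬r there: v:F. ✗
Satisfying worlds: {s, t, u}.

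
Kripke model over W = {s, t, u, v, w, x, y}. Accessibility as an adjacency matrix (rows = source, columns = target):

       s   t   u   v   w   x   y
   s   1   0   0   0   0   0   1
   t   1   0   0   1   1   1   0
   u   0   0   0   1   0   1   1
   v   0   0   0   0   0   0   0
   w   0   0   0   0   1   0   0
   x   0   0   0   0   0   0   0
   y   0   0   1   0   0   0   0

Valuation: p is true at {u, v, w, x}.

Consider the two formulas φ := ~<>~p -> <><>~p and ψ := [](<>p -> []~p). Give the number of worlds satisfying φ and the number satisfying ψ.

For ~<>~p -> <><>~p:
s: ~<>~p is F, <><>~p is T. ✓
t: ~<>~p is F, <><>~p is T. ✓
u: ~<>~p is F, <><>~p is F. ✓
v: ~<>~p is T, <><>~p is F. ✗
w: ~<>~p is T, <><>~p is F. ✗
x: ~<>~p is T, <><>~p is F. ✗
y: ~<>~p is T, <><>~p is T. ✓
— 4 worlds.
For [](<>p -> []~p):
s: successors {s, y}; <>p -> []~p there: s:T, y:F. ✗
t: successors {s, v, w, x}; <>p -> []~p there: s:T, v:T, w:F, x:T. ✗
u: successors {v, x, y}; <>p -> []~p there: v:T, x:T, y:F. ✗
v: no successors, so [](<>p -> []~p) holds vacuously. ✓
w: successors {w}; <>p -> []~p there: w:F. ✗
x: no successors, so [](<>p -> []~p) holds vacuously. ✓
y: successors {u}; <>p -> []~p there: u:F. ✗
— 2 worlds.

4 and 2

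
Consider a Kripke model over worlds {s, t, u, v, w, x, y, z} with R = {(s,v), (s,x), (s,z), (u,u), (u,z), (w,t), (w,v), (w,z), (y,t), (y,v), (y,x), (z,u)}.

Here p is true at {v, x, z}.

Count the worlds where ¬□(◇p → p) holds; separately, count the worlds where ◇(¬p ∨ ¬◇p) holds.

For ¬□(◇p → p):
s: □(◇p → p) is T. ✗
t: □(◇p → p) is T. ✗
u: □(◇p → p) is F. ✓
v: □(◇p → p) is T. ✗
w: □(◇p → p) is T. ✗
x: □(◇p → p) is T. ✗
y: □(◇p → p) is T. ✗
z: □(◇p → p) is F. ✓
— 2 worlds.
For ◇(¬p ∨ ¬◇p):
s: successors {v, x, z}; ¬p ∨ ¬◇p there: v:T, x:T, z:T. ✓
t: no successors, so ◇(¬p ∨ ¬◇p) fails. ✗
u: successors {u, z}; ¬p ∨ ¬◇p there: u:T, z:T. ✓
v: no successors, so ◇(¬p ∨ ¬◇p) fails. ✗
w: successors {t, v, z}; ¬p ∨ ¬◇p there: t:T, v:T, z:T. ✓
x: no successors, so ◇(¬p ∨ ¬◇p) fails. ✗
y: successors {t, v, x}; ¬p ∨ ¬◇p there: t:T, v:T, x:T. ✓
z: successors {u}; ¬p ∨ ¬◇p there: u:T. ✓
— 5 worlds.

2 and 5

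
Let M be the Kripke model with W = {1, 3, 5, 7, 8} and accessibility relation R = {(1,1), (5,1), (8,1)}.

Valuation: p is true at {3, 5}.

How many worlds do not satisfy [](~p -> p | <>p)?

1: successors {1}; ~p -> p | <>p there: 1:F. ✗
3: no successors, so [](~p -> p | <>p) holds vacuously. ✓
5: successors {1}; ~p -> p | <>p there: 1:F. ✗
7: no successors, so [](~p -> p | <>p) holds vacuously. ✓
8: successors {1}; ~p -> p | <>p there: 1:F. ✗
Satisfying worlds: {3, 7}.
So [](~p -> p | <>p) fails at the other 3 worlds.

3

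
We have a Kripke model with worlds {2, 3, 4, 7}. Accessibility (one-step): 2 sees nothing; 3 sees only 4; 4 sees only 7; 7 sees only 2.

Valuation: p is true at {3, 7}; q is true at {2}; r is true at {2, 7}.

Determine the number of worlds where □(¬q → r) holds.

3

2: no successors, so □(¬q → r) holds vacuously. ✓
3: successors {4}; ¬q → r there: 4:F. ✗
4: successors {7}; ¬q → r there: 7:T. ✓
7: successors {2}; ¬q → r there: 2:T. ✓
Satisfying worlds: {2, 4, 7}.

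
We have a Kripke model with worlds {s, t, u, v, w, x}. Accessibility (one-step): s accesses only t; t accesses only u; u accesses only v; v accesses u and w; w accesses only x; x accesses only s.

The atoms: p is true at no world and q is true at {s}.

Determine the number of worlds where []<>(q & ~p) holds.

1

s: successors {t}; <>(q & ~p) there: t:F. ✗
t: successors {u}; <>(q & ~p) there: u:F. ✗
u: successors {v}; <>(q & ~p) there: v:F. ✗
v: successors {u, w}; <>(q & ~p) there: u:F, w:F. ✗
w: successors {x}; <>(q & ~p) there: x:T. ✓
x: successors {s}; <>(q & ~p) there: s:F. ✗
Satisfying worlds: {w}.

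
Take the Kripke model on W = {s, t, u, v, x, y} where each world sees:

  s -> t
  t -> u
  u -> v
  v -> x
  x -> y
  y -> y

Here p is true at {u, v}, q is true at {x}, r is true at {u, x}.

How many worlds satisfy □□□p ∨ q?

s: □□□p is T, q is F. ✓
t: □□□p is F, q is F. ✗
u: □□□p is F, q is F. ✗
v: □□□p is F, q is F. ✗
x: □□□p is F, q is T. ✓
y: □□□p is F, q is F. ✗
Satisfying worlds: {s, x}.

2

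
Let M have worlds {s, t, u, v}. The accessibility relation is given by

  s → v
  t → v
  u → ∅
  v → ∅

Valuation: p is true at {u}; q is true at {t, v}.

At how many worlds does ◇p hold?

0

s: successors {v}; p there: v:F. ✗
t: successors {v}; p there: v:F. ✗
u: no successors, so ◇p fails. ✗
v: no successors, so ◇p fails. ✗
Satisfying worlds: ∅.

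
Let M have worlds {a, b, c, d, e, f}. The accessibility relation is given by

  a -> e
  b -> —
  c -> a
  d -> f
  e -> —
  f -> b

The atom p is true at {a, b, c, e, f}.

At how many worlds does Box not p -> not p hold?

a: Box not p is F, not p is F. ✓
b: Box not p is T, not p is F. ✗
c: Box not p is F, not p is F. ✓
d: Box not p is F, not p is T. ✓
e: Box not p is T, not p is F. ✗
f: Box not p is F, not p is F. ✓
Satisfying worlds: {a, c, d, f}.

4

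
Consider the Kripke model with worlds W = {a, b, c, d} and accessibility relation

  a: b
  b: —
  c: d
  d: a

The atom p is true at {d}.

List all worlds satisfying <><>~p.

a: successors {b}; <>~p there: b:F. ✗
b: no successors, so <><>~p fails. ✗
c: successors {d}; <>~p there: d:T. ✓
d: successors {a}; <>~p there: a:T. ✓

{c, d}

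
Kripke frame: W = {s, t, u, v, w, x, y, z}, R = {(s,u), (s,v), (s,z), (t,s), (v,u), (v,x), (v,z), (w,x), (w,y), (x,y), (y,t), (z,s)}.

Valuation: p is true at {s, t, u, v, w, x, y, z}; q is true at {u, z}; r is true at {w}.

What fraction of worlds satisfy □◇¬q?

3/4

s: successors {u, v, z}; ◇¬q there: u:F, v:T, z:T. ✗
t: successors {s}; ◇¬q there: s:T. ✓
u: no successors, so □◇¬q holds vacuously. ✓
v: successors {u, x, z}; ◇¬q there: u:F, x:T, z:T. ✗
w: successors {x, y}; ◇¬q there: x:T, y:T. ✓
x: successors {y}; ◇¬q there: y:T. ✓
y: successors {t}; ◇¬q there: t:T. ✓
z: successors {s}; ◇¬q there: s:T. ✓
That's 6 of 8 worlds, so 6/8 = 3/4.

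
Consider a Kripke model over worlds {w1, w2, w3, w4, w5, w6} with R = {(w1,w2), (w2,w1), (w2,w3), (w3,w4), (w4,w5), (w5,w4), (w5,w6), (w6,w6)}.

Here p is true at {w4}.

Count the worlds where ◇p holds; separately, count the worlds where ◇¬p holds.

For ◇p:
w1: successors {w2}; p there: w2:F. ✗
w2: successors {w1, w3}; p there: w1:F, w3:F. ✗
w3: successors {w4}; p there: w4:T. ✓
w4: successors {w5}; p there: w5:F. ✗
w5: successors {w4, w6}; p there: w4:T, w6:F. ✓
w6: successors {w6}; p there: w6:F. ✗
— 2 worlds.
For ◇¬p:
w1: successors {w2}; ¬p there: w2:T. ✓
w2: successors {w1, w3}; ¬p there: w1:T, w3:T. ✓
w3: successors {w4}; ¬p there: w4:F. ✗
w4: successors {w5}; ¬p there: w5:T. ✓
w5: successors {w4, w6}; ¬p there: w4:F, w6:T. ✓
w6: successors {w6}; ¬p there: w6:T. ✓
— 5 worlds.

2 and 5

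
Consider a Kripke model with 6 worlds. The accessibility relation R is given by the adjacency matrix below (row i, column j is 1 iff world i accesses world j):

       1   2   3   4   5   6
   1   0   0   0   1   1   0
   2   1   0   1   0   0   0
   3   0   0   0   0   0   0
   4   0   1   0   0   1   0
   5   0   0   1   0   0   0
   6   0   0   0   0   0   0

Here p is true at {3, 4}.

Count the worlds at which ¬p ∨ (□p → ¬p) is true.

1: ¬p is T, □p → ¬p is T. ✓
2: ¬p is T, □p → ¬p is T. ✓
3: ¬p is F, □p → ¬p is F. ✗
4: ¬p is F, □p → ¬p is T. ✓
5: ¬p is T, □p → ¬p is T. ✓
6: ¬p is T, □p → ¬p is T. ✓
Satisfying worlds: {1, 2, 4, 5, 6}.

5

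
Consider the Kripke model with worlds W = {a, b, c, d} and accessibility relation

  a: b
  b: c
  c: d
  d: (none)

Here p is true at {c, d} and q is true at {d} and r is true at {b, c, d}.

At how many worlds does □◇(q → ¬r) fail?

a: successors {b}; ◇(q → ¬r) there: b:T. ✓
b: successors {c}; ◇(q → ¬r) there: c:F. ✗
c: successors {d}; ◇(q → ¬r) there: d:F. ✗
d: no successors, so □◇(q → ¬r) holds vacuously. ✓
Satisfying worlds: {a, d}.
So □◇(q → ¬r) fails at the other 2 worlds.

2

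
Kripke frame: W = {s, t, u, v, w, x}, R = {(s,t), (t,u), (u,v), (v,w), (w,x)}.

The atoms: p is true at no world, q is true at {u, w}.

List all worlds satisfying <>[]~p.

s: successors {t}; []~p there: t:T. ✓
t: successors {u}; []~p there: u:T. ✓
u: successors {v}; []~p there: v:T. ✓
v: successors {w}; []~p there: w:T. ✓
w: successors {x}; []~p there: x:T. ✓
x: no successors, so <>[]~p fails. ✗

{s, t, u, v, w}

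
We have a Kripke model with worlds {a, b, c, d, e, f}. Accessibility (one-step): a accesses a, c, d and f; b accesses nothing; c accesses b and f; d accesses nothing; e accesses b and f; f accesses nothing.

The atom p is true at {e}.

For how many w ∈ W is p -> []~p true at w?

6

a: p is F, []~p is T. ✓
b: p is F, []~p is T. ✓
c: p is F, []~p is T. ✓
d: p is F, []~p is T. ✓
e: p is T, []~p is T. ✓
f: p is F, []~p is T. ✓
Satisfying worlds: {a, b, c, d, e, f}.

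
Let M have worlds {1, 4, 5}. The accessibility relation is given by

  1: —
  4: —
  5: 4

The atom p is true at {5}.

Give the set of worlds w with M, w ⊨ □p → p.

{5}

1: □p is T, p is F. ✗
4: □p is T, p is F. ✗
5: □p is F, p is T. ✓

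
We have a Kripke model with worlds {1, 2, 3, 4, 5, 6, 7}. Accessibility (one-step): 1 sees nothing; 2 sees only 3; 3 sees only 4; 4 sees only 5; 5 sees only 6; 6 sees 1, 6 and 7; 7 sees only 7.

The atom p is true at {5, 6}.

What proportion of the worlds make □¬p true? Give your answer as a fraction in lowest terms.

4/7

1: no successors, so □¬p holds vacuously. ✓
2: successors {3}; ¬p there: 3:T. ✓
3: successors {4}; ¬p there: 4:T. ✓
4: successors {5}; ¬p there: 5:F. ✗
5: successors {6}; ¬p there: 6:F. ✗
6: successors {1, 6, 7}; ¬p there: 1:T, 6:F, 7:T. ✗
7: successors {7}; ¬p there: 7:T. ✓
That's 4 of 7 worlds, so 4/7.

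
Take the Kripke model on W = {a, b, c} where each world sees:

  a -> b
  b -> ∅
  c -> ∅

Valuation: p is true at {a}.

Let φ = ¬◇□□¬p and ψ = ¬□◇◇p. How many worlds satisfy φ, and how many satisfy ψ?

2 and 1

For ¬◇□□¬p:
a: ◇□□¬p is T. ✗
b: ◇□□¬p is F. ✓
c: ◇□□¬p is F. ✓
— 2 worlds.
For ¬□◇◇p:
a: □◇◇p is F. ✓
b: □◇◇p is T. ✗
c: □◇◇p is T. ✗
— 1 world.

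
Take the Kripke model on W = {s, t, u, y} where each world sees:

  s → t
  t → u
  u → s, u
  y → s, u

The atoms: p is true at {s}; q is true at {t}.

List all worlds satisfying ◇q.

{s}

s: successors {t}; q there: t:T. ✓
t: successors {u}; q there: u:F. ✗
u: successors {s, u}; q there: s:F, u:F. ✗
y: successors {s, u}; q there: s:F, u:F. ✗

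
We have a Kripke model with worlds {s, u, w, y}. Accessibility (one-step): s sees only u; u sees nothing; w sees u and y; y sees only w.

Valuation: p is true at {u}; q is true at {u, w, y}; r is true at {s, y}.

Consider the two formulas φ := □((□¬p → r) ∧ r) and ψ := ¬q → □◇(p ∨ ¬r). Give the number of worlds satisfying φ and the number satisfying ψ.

For □((□¬p → r) ∧ r):
s: successors {u}; (□¬p → r) ∧ r there: u:F. ✗
u: no successors, so □((□¬p → r) ∧ r) holds vacuously. ✓
w: successors {u, y}; (□¬p → r) ∧ r there: u:F, y:T. ✗
y: successors {w}; (□¬p → r) ∧ r there: w:F. ✗
— 1 world.
For ¬q → □◇(p ∨ ¬r):
s: ¬q is T, □◇(p ∨ ¬r) is F. ✗
u: ¬q is F, □◇(p ∨ ¬r) is T. ✓
w: ¬q is F, □◇(p ∨ ¬r) is F. ✓
y: ¬q is F, □◇(p ∨ ¬r) is T. ✓
— 3 worlds.

1 and 3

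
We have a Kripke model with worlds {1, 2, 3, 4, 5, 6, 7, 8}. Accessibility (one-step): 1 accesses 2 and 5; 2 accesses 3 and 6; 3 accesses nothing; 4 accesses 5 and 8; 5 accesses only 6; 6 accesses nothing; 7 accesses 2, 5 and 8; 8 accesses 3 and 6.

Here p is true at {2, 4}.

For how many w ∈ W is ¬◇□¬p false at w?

1: ◇□¬p is T. ✗
2: ◇□¬p is T. ✗
3: ◇□¬p is F. ✓
4: ◇□¬p is T. ✗
5: ◇□¬p is T. ✗
6: ◇□¬p is F. ✓
7: ◇□¬p is T. ✗
8: ◇□¬p is T. ✗
Satisfying worlds: {3, 6}.
So ¬◇□¬p fails at the other 6 worlds.

6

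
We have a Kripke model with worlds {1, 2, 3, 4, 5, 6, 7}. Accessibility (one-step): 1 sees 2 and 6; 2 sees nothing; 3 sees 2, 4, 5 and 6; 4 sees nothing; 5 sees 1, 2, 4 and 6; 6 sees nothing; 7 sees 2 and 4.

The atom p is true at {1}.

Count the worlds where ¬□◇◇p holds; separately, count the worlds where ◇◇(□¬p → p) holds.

For ¬□◇◇p:
1: □◇◇p is F. ✓
2: □◇◇p is T. ✗
3: □◇◇p is F. ✓
4: □◇◇p is T. ✗
5: □◇◇p is F. ✓
6: □◇◇p is T. ✗
7: □◇◇p is F. ✓
— 4 worlds.
For ◇◇(□¬p → p):
1: successors {2, 6}; ◇(□¬p → p) there: 2:F, 6:F. ✗
2: no successors, so ◇◇(□¬p → p) fails. ✗
3: successors {2, 4, 5, 6}; ◇(□¬p → p) there: 2:F, 4:F, 5:T, 6:F. ✓
4: no successors, so ◇◇(□¬p → p) fails. ✗
5: successors {1, 2, 4, 6}; ◇(□¬p → p) there: 1:F, 2:F, 4:F, 6:F. ✗
6: no successors, so ◇◇(□¬p → p) fails. ✗
7: successors {2, 4}; ◇(□¬p → p) there: 2:F, 4:F. ✗
— 1 world.

4 and 1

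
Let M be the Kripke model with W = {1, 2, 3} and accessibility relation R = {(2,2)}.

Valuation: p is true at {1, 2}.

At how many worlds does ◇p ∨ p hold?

1: ◇p is F, p is T. ✓
2: ◇p is T, p is T. ✓
3: ◇p is F, p is F. ✗
Satisfying worlds: {1, 2}.

2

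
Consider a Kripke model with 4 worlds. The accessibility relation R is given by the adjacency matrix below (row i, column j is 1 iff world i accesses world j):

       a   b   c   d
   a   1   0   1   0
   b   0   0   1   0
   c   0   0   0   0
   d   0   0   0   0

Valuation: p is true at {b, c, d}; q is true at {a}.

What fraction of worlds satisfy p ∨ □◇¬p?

a: p is F, □◇¬p is F. ✗
b: p is T, □◇¬p is F. ✓
c: p is T, □◇¬p is T. ✓
d: p is T, □◇¬p is T. ✓
That's 3 of 4 worlds, so 3/4.

3/4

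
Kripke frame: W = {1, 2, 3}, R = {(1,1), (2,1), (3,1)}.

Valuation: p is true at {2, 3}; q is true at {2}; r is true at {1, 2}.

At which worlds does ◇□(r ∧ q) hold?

∅

1: successors {1}; □(r ∧ q) there: 1:F. ✗
2: successors {1}; □(r ∧ q) there: 1:F. ✗
3: successors {1}; □(r ∧ q) there: 1:F. ✗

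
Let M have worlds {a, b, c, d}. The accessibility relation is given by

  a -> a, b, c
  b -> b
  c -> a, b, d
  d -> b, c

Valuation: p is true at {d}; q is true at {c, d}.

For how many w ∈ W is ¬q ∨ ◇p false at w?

1

a: ¬q is T, ◇p is F. ✓
b: ¬q is T, ◇p is F. ✓
c: ¬q is F, ◇p is T. ✓
d: ¬q is F, ◇p is F. ✗
Satisfying worlds: {a, b, c}.
So ¬q ∨ ◇p fails at the other 1 world.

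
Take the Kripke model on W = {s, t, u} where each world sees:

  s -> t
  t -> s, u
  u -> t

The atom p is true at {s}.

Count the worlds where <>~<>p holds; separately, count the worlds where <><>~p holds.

1 and 3

For <>~<>p:
s: successors {t}; ~<>p there: t:F. ✗
t: successors {s, u}; ~<>p there: s:T, u:T. ✓
u: successors {t}; ~<>p there: t:F. ✗
— 1 world.
For <><>~p:
s: successors {t}; <>~p there: t:T. ✓
t: successors {s, u}; <>~p there: s:T, u:T. ✓
u: successors {t}; <>~p there: t:T. ✓
— 3 worlds.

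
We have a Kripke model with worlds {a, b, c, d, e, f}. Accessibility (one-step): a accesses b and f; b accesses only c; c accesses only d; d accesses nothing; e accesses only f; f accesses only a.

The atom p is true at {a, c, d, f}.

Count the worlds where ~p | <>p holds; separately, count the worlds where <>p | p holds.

For ~p | <>p:
a: ~p is F, <>p is T. ✓
b: ~p is T, <>p is T. ✓
c: ~p is F, <>p is T. ✓
d: ~p is F, <>p is F. ✗
e: ~p is T, <>p is T. ✓
f: ~p is F, <>p is T. ✓
— 5 worlds.
For <>p | p:
a: <>p is T, p is T. ✓
b: <>p is T, p is F. ✓
c: <>p is T, p is T. ✓
d: <>p is F, p is T. ✓
e: <>p is T, p is F. ✓
f: <>p is T, p is T. ✓
— 6 worlds.

5 and 6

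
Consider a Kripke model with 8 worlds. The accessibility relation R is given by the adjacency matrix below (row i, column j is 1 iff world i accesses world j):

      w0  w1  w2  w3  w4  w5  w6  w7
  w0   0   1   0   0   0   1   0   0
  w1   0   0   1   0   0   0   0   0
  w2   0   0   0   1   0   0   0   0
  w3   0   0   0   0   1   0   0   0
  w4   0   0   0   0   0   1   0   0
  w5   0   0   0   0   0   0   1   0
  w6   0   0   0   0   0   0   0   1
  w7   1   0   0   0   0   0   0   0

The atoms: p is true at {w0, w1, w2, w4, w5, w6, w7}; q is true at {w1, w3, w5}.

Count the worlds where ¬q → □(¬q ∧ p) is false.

w0: ¬q is T, □(¬q ∧ p) is F. ✗
w1: ¬q is F, □(¬q ∧ p) is T. ✓
w2: ¬q is T, □(¬q ∧ p) is F. ✗
w3: ¬q is F, □(¬q ∧ p) is T. ✓
w4: ¬q is T, □(¬q ∧ p) is F. ✗
w5: ¬q is F, □(¬q ∧ p) is T. ✓
w6: ¬q is T, □(¬q ∧ p) is T. ✓
w7: ¬q is T, □(¬q ∧ p) is T. ✓
Satisfying worlds: {w1, w3, w5, w6, w7}.
So ¬q → □(¬q ∧ p) fails at the other 3 worlds.

3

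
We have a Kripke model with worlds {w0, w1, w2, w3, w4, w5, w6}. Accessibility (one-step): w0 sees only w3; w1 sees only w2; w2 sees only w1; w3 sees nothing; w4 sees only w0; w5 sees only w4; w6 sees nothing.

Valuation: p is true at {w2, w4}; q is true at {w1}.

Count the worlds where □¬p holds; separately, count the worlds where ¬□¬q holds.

For □¬p:
w0: successors {w3}; ¬p there: w3:T. ✓
w1: successors {w2}; ¬p there: w2:F. ✗
w2: successors {w1}; ¬p there: w1:T. ✓
w3: no successors, so □¬p holds vacuously. ✓
w4: successors {w0}; ¬p there: w0:T. ✓
w5: successors {w4}; ¬p there: w4:F. ✗
w6: no successors, so □¬p holds vacuously. ✓
— 5 worlds.
For ¬□¬q:
w0: □¬q is T. ✗
w1: □¬q is T. ✗
w2: □¬q is F. ✓
w3: □¬q is T. ✗
w4: □¬q is T. ✗
w5: □¬q is T. ✗
w6: □¬q is T. ✗
— 1 world.

5 and 1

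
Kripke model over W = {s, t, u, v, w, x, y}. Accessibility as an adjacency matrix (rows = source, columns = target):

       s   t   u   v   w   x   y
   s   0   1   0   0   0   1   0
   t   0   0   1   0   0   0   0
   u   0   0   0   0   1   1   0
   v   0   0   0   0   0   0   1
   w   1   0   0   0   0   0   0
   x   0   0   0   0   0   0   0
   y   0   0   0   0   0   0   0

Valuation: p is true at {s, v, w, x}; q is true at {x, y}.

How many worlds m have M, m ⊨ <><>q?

s: successors {t, x}; <>q there: t:F, x:F. ✗
t: successors {u}; <>q there: u:T. ✓
u: successors {w, x}; <>q there: w:F, x:F. ✗
v: successors {y}; <>q there: y:F. ✗
w: successors {s}; <>q there: s:T. ✓
x: no successors, so <><>q fails. ✗
y: no successors, so <><>q fails. ✗
Satisfying worlds: {t, w}.

2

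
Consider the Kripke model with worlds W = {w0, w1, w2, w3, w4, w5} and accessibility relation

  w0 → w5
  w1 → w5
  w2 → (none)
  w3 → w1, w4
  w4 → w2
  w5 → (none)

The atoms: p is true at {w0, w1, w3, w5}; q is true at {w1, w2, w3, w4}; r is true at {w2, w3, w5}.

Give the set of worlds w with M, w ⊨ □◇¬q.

w0: successors {w5}; ◇¬q there: w5:F. ✗
w1: successors {w5}; ◇¬q there: w5:F. ✗
w2: no successors, so □◇¬q holds vacuously. ✓
w3: successors {w1, w4}; ◇¬q there: w1:T, w4:F. ✗
w4: successors {w2}; ◇¬q there: w2:F. ✗
w5: no successors, so □◇¬q holds vacuously. ✓

{w2, w5}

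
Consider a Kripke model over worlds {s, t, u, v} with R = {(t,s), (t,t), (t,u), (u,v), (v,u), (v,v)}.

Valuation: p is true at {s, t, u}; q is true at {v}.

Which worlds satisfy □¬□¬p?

s: no successors, so □¬□¬p holds vacuously. ✓
t: successors {s, t, u}; ¬□¬p there: s:F, t:T, u:F. ✗
u: successors {v}; ¬□¬p there: v:T. ✓
v: successors {u, v}; ¬□¬p there: u:F, v:T. ✗

{s, u}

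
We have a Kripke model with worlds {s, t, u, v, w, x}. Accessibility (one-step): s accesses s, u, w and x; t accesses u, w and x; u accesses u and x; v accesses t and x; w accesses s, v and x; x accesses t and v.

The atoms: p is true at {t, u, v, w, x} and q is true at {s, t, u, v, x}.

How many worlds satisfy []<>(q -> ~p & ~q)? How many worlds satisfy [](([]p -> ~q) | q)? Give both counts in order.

0 and 6

For []<>(q -> ~p & ~q):
s: successors {s, u, w, x}; <>(q -> ~p & ~q) there: s:T, u:F, w:F, x:F. ✗
t: successors {u, w, x}; <>(q -> ~p & ~q) there: u:F, w:F, x:F. ✗
u: successors {u, x}; <>(q -> ~p & ~q) there: u:F, x:F. ✗
v: successors {t, x}; <>(q -> ~p & ~q) there: t:T, x:F. ✗
w: successors {s, v, x}; <>(q -> ~p & ~q) there: s:T, v:F, x:F. ✗
x: successors {t, v}; <>(q -> ~p & ~q) there: t:T, v:F. ✗
— 0 worlds.
For [](([]p -> ~q) | q):
s: successors {s, u, w, x}; ([]p -> ~q) | q there: s:T, u:T, w:T, x:T. ✓
t: successors {u, w, x}; ([]p -> ~q) | q there: u:T, w:T, x:T. ✓
u: successors {u, x}; ([]p -> ~q) | q there: u:T, x:T. ✓
v: successors {t, x}; ([]p -> ~q) | q there: t:T, x:T. ✓
w: successors {s, v, x}; ([]p -> ~q) | q there: s:T, v:T, x:T. ✓
x: successors {t, v}; ([]p -> ~q) | q there: t:T, v:T. ✓
— 6 worlds.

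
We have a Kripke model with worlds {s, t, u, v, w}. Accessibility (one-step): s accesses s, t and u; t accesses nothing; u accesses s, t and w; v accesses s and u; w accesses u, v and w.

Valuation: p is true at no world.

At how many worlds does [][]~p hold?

5

s: successors {s, t, u}; []~p there: s:T, t:T, u:T. ✓
t: no successors, so [][]~p holds vacuously. ✓
u: successors {s, t, w}; []~p there: s:T, t:T, w:T. ✓
v: successors {s, u}; []~p there: s:T, u:T. ✓
w: successors {u, v, w}; []~p there: u:T, v:T, w:T. ✓
Satisfying worlds: {s, t, u, v, w}.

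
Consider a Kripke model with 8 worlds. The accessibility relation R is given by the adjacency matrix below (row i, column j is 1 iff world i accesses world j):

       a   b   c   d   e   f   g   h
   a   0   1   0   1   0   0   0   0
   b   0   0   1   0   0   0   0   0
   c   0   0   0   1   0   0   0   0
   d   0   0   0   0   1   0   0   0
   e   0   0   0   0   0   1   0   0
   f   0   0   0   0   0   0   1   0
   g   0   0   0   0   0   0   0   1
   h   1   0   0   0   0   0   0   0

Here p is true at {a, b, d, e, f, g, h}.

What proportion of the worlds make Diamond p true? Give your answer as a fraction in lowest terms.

7/8

a: successors {b, d}; p there: b:T, d:T. ✓
b: successors {c}; p there: c:F. ✗
c: successors {d}; p there: d:T. ✓
d: successors {e}; p there: e:T. ✓
e: successors {f}; p there: f:T. ✓
f: successors {g}; p there: g:T. ✓
g: successors {h}; p there: h:T. ✓
h: successors {a}; p there: a:T. ✓
That's 7 of 8 worlds, so 7/8.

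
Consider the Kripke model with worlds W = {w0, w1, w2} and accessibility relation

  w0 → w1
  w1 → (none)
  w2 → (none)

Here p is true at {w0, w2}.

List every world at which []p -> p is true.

w0: []p is F, p is T. ✓
w1: []p is T, p is F. ✗
w2: []p is T, p is T. ✓

{w0, w2}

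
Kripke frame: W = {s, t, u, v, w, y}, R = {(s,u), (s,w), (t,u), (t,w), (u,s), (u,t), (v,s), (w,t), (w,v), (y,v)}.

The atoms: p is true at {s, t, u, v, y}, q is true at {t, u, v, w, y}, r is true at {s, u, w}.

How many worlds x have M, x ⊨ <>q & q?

4

s: <>q is T, q is F. ✗
t: <>q is T, q is T. ✓
u: <>q is T, q is T. ✓
v: <>q is F, q is T. ✗
w: <>q is T, q is T. ✓
y: <>q is T, q is T. ✓
Satisfying worlds: {t, u, w, y}.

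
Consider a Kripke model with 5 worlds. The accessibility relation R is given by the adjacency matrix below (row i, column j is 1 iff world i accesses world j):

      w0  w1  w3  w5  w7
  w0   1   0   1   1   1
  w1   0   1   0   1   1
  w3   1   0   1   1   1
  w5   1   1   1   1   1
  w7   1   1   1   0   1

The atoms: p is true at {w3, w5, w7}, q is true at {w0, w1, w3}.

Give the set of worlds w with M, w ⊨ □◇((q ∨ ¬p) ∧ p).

{w0, w3}

w0: successors {w0, w3, w5, w7}; ◇((q ∨ ¬p) ∧ p) there: w0:T, w3:T, w5:T, w7:T. ✓
w1: successors {w1, w5, w7}; ◇((q ∨ ¬p) ∧ p) there: w1:F, w5:T, w7:T. ✗
w3: successors {w0, w3, w5, w7}; ◇((q ∨ ¬p) ∧ p) there: w0:T, w3:T, w5:T, w7:T. ✓
w5: successors {w0, w1, w3, w5, w7}; ◇((q ∨ ¬p) ∧ p) there: w0:T, w1:F, w3:T, w5:T, w7:T. ✗
w7: successors {w0, w1, w3, w7}; ◇((q ∨ ¬p) ∧ p) there: w0:T, w1:F, w3:T, w7:T. ✗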